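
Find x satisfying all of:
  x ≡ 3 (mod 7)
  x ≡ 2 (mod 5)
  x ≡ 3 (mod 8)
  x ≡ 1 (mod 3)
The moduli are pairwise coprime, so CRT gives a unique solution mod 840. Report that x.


Product of moduli M = 7 · 5 · 8 · 3 = 840.
Merge one congruence at a time:
  Start: x ≡ 3 (mod 7).
  Combine with x ≡ 2 (mod 5); new modulus lcm = 35.
    Write x = 3 + 7·t and substitute into x ≡ 2 (mod 5): 7·t ≡ 2 − 3 = -1 (mod 5).
    Reduce coefficients mod 5: 2·t ≡ 4 (mod 5).
    The inverse of 2 mod 5 is 3 (since 2·3 = 6 = 1·5 + 1), so t ≡ 3·4 = 12 ≡ 2 (mod 5).
    Then x = 3 + 7·2 = 17, valid modulo lcm(7, 5) = 35: x ≡ 17 (mod 35).
  Combine with x ≡ 3 (mod 8); new modulus lcm = 280.
    Write x = 17 + 35·t and substitute into x ≡ 3 (mod 8): 35·t ≡ 3 − 17 = -14 (mod 8).
    Reduce coefficients mod 8: 3·t ≡ 2 (mod 8).
    The inverse of 3 mod 8 is 3 (since 3·3 = 9 = 1·8 + 1), so t ≡ 3·2 = 6 ≡ 6 (mod 8).
    Then x = 17 + 35·6 = 227, valid modulo lcm(35, 8) = 280: x ≡ 227 (mod 280).
  Combine with x ≡ 1 (mod 3); new modulus lcm = 840.
    Write x = 227 + 280·t and substitute into x ≡ 1 (mod 3): 280·t ≡ 1 − 227 = -226 (mod 3).
    Reduce coefficients mod 3: 1·t ≡ 2 (mod 3).
    So t ≡ 2 (mod 3).
    Then x = 227 + 280·2 = 787, valid modulo lcm(280, 3) = 840: x ≡ 787 (mod 840).
Verify against each original: 787 mod 7 = 3, 787 mod 5 = 2, 787 mod 8 = 3, 787 mod 3 = 1.

x ≡ 787 (mod 840).


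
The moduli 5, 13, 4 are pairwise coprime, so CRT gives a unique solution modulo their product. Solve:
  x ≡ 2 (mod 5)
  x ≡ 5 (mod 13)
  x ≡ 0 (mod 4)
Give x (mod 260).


Moduli 5, 13, 4 are pairwise coprime; by CRT there is a unique solution modulo M = 5 · 13 · 4 = 260.
Solve pairwise, accumulating the modulus:
  Start with x ≡ 2 (mod 5).
  Combine with x ≡ 5 (mod 13): since gcd(5, 13) = 1, we get a unique residue mod 65.
    Write x = 2 + 5·t and substitute into x ≡ 5 (mod 13): 5·t ≡ 5 − 2 = 3 (mod 13).
    The inverse of 5 mod 13 is 8 (since 5·8 = 40 = 3·13 + 1), so t ≡ 8·3 = 24 ≡ 11 (mod 13).
    Then x = 2 + 5·11 = 57, valid modulo lcm(5, 13) = 65: x ≡ 57 (mod 65).
  Combine with x ≡ 0 (mod 4): since gcd(65, 4) = 1, we get a unique residue mod 260.
    Write x = 57 + 65·t and substitute into x ≡ 0 (mod 4): 65·t ≡ 0 − 57 = -57 (mod 4).
    Reduce coefficients mod 4: 1·t ≡ 3 (mod 4).
    So t ≡ 3 (mod 4).
    Then x = 57 + 65·3 = 252, valid modulo lcm(65, 4) = 260: x ≡ 252 (mod 260).
Verify: 252 mod 5 = 2 ✓, 252 mod 13 = 5 ✓, 252 mod 4 = 0 ✓.

x ≡ 252 (mod 260).


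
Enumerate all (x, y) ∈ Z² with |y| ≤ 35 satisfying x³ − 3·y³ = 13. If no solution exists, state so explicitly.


The equation is x³ - 3y³ = 13. For fixed y, x³ = 3·y³ + 13, so a solution requires the RHS to be a perfect cube.
Strategy: iterate y from -35 to 35, compute RHS = 3·y³ + 13, and check whether it is a (positive or negative) perfect cube.
Check small values of y:
  y = 0: RHS = 13 is not a perfect cube.
  y = 1: RHS = 16 is not a perfect cube.
  y = -1: RHS = 10 is not a perfect cube.
  y = 2: RHS = 37 is not a perfect cube.
  y = -2: RHS = -11 is not a perfect cube.
  y = 3: RHS = 94 is not a perfect cube.
  y = -3: RHS = -68 is not a perfect cube.
Continuing the search up to |y| = 35 finds no solutions either.
No (x, y) in the scanned range satisfies the equation.

No integer solutions with |y| ≤ 35.


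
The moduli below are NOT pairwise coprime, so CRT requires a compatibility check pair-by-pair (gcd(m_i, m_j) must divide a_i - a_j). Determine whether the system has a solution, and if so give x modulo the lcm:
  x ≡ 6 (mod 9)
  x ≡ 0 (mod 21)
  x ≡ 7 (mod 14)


Moduli 9, 21, 14 are not pairwise coprime, so CRT works modulo lcm(m_i) when all pairwise compatibility conditions hold.
Pairwise compatibility: gcd(m_i, m_j) must divide a_i - a_j for every pair.
Merge one congruence at a time:
  Start: x ≡ 6 (mod 9).
  Combine with x ≡ 0 (mod 21): gcd(9, 21) = 3; 0 - 6 = -6, which IS divisible by 3, so compatible.
    Write x = 6 + 9·t and substitute into x ≡ 0 (mod 21): 9·t ≡ 0 − 6 = -6 (mod 21).
    Divide the congruence (and modulus) by g = 3: 3·t ≡ -2 (mod 7).
    Reduce coefficients mod 7: 3·t ≡ 5 (mod 7).
    The inverse of 3 mod 7 is 5 (since 3·5 = 15 = 2·7 + 1), so t ≡ 5·5 = 25 ≡ 4 (mod 7).
    Then x = 6 + 9·4 = 42, valid modulo lcm(9, 21) = 63: x ≡ 42 (mod 63).
  Combine with x ≡ 7 (mod 14): gcd(63, 14) = 7; 7 - 42 = -35, which IS divisible by 7, so compatible.
    Write x = 42 + 63·t and substitute into x ≡ 7 (mod 14): 63·t ≡ 7 − 42 = -35 (mod 14).
    Divide the congruence (and modulus) by g = 7: 9·t ≡ -5 (mod 2).
    Reduce coefficients mod 2: 1·t ≡ 1 (mod 2).
    So t ≡ 1 (mod 2).
    Then x = 42 + 63·1 = 105, valid modulo lcm(63, 14) = 126: x ≡ 105 (mod 126).
Verify: 105 mod 9 = 6, 105 mod 21 = 0, 105 mod 14 = 7.

x ≡ 105 (mod 126).


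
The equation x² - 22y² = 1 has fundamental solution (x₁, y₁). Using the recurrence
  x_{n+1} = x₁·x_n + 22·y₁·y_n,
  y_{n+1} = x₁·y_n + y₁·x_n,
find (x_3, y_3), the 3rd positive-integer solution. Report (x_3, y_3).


Step 1: Find the fundamental solution (x₁, y₁) of x² - 22y² = 1.
  Expand √22 as a continued fraction. a₀ = ⌊√22⌋ = 4; iterate m_{k+1} = d_k·a_k − m_k, d_{k+1} = (22 − m_{k+1}²)/d_k, a_{k+1} = ⌊(a₀ + m_{k+1})/d_{k+1}⌋ (starting m₀ = 0, d₀ = 1), with convergents p_k = a_k·p_{k-1} + p_{k-2}, q_k = a_k·q_{k-1} + q_{k-2} (p₋₁ = 1, q₋₁ = 0):
  k = 0: a₀ = 4; p₀/q₀ = 4/1; p₀² − 22·q₀² = 16 − 22 = -6.
  k = 1: m = 4, d = 6, a = ⌊(4 + 4)/6⌋ = 1; p/q = (1·4 + 1)/(1·1 + 0) = 5/1; p² − 22·q² = 25 − 22 = 3.
  k = 2: m = 2, d = 3, a = ⌊(4 + 2)/3⌋ = 2; p/q = (2·5 + 4)/(2·1 + 1) = 14/3; p² − 22·q² = 196 − 198 = -2.
  k = 3: m = 4, d = 2, a = ⌊(4 + 4)/2⌋ = 4; p/q = (4·14 + 5)/(4·3 + 1) = 61/13; p² − 22·q² = 3721 − 3718 = 3.
  k = 4: m = 4, d = 3, a = ⌊(4 + 4)/3⌋ = 2; p/q = (2·61 + 14)/(2·13 + 3) = 136/29; p² − 22·q² = 18496 − 18502 = -6.
  k = 5: m = 2, d = 6, a = ⌊(4 + 2)/6⌋ = 1; p/q = (1·136 + 61)/(1·29 + 13) = 197/42; p² − 22·q² = 38809 − 38808 = 1.
  The first convergent with p² − 22·q² = 1 gives the fundamental solution (x₁, y₁) = (197, 42).
Step 2: Apply the recurrence (x_{n+1}, y_{n+1}) = (x₁x_n + 22y₁y_n, x₁y_n + y₁x_n) repeatedly.
  From (x_1, y_1) = (197, 42): x_2 = 197·197 + 22·42·42 = 77617; y_2 = 197·42 + 42·197 = 16548.
  From (x_2, y_2) = (77617, 16548): x_3 = 197·77617 + 22·42·16548 = 30580901; y_3 = 197·16548 + 42·77617 = 6519870.
Step 3: Verify x_3² - 22·y_3² = 935191505971801 - 935191505971800 = 1 (should be 1). ✓

(x_1, y_1) = (197, 42); (x_3, y_3) = (30580901, 6519870).


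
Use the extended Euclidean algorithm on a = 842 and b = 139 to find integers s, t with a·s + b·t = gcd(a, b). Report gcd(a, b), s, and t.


Euclidean algorithm on (842, 139) — divide until remainder is 0:
  842 = 6 · 139 + 8
  139 = 17 · 8 + 3
  8 = 2 · 3 + 2
  3 = 1 · 2 + 1
  2 = 2 · 1 + 0
gcd(842, 139) = 1.
Track Bezout coefficients alongside the remainders: start with r₀ = 842 = a·1 + b·0 (s = 1, t = 0) and r₁ = 139 = a·0 + b·1 (s = 0, t = 1); each new remainder r_{k+1} = r_{k-1} − q_k·r_k inherits s_{k+1} = s_{k-1} − q_k·s_k, t_{k+1} = t_{k-1} − q_k·t_k, so r_k = a·s_k + b·t_k at every step:
  q = 6: r = 8, s = 1 − 6·0 = 1, t = 0 − 6·1 = -6  (check: 842·1 + 139·(-6) = 8)
  q = 17: r = 3, s = 0 − 17·1 = -17, t = 1 − 17·(-6) = 103  (check: 842·(-17) + 139·103 = 3)
  q = 2: r = 2, s = 1 − 2·(-17) = 35, t = -6 − 2·103 = -212  (check: 842·35 + 139·(-212) = 2)
  q = 1: r = 1, s = -17 − 1·35 = -52, t = 103 − 1·(-212) = 315  (check: 842·(-52) + 139·315 = 1)
The row with r = 1 (the gcd) gives the Bezout coefficients s = -52, t = 315.
Result: 842 · (-52) + 139 · (315) = 1.

gcd(842, 139) = 1; s = -52, t = 315 (check: 842·(-52) + 139·315 = 1).


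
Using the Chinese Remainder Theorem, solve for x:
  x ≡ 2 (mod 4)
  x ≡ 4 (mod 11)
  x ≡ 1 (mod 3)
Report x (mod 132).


Moduli 4, 11, 3 are pairwise coprime; by CRT there is a unique solution modulo M = 4 · 11 · 3 = 132.
Solve pairwise, accumulating the modulus:
  Start with x ≡ 2 (mod 4).
  Combine with x ≡ 4 (mod 11): since gcd(4, 11) = 1, we get a unique residue mod 44.
    Write x = 2 + 4·t and substitute into x ≡ 4 (mod 11): 4·t ≡ 4 − 2 = 2 (mod 11).
    The inverse of 4 mod 11 is 3 (since 4·3 = 12 = 1·11 + 1), so t ≡ 3·2 = 6 ≡ 6 (mod 11).
    Then x = 2 + 4·6 = 26, valid modulo lcm(4, 11) = 44: x ≡ 26 (mod 44).
  Combine with x ≡ 1 (mod 3): since gcd(44, 3) = 1, we get a unique residue mod 132.
    Write x = 26 + 44·t and substitute into x ≡ 1 (mod 3): 44·t ≡ 1 − 26 = -25 (mod 3).
    Reduce coefficients mod 3: 2·t ≡ 2 (mod 3).
    The inverse of 2 mod 3 is 2 (since 2·2 = 4 = 1·3 + 1), so t ≡ 2·2 = 4 ≡ 1 (mod 3).
    Then x = 26 + 44·1 = 70, valid modulo lcm(44, 3) = 132: x ≡ 70 (mod 132).
Verify: 70 mod 4 = 2 ✓, 70 mod 11 = 4 ✓, 70 mod 3 = 1 ✓.

x ≡ 70 (mod 132).


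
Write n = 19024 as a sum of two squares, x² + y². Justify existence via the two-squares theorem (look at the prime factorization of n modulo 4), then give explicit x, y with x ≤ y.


Step 1: Factor n = 19024 = 2^4 · 29 · 41.
Step 2: Check the mod-4 condition on each prime factor: 2 = 2 (special); 29 ≡ 1 (mod 4), exponent 1; 41 ≡ 1 (mod 4), exponent 1.
All primes ≡ 3 (mod 4) appear to even exponent (or don't appear), so by the two-squares theorem n IS expressible as a sum of two squares.
Step 3: Build a representation. Group n = k² · m with k = 4 and m = 29 · 41 = 1189 (a product of primes ≡ 1 (mod 4)); a representation of m scales to one of n via (k·x)² + (k·y)² = k²(x² + y²). Each prime p ≡ 1 (mod 4) is itself a sum of two squares; find a² by testing p − a² for a perfect square:
  29: 29 − 1² = 28, 29 − 2² = 25 = 5² ⇒ 29 = 2² + 5².
  41: 41 − 1² = 40, 41 − 2² = 37, 41 − 3² = 32, 41 − 4² = 25 = 5² ⇒ 41 = 4² + 5².
  Combine using the Brahmagupta–Fibonacci identity (a² + b²)(c² + d²) = (ac − bd)² + (ad + bc)² = (ac + bd)² + (ad − bc)²:
  29 · 41 = 1189: from (2² + 5²)(4² + 5²), take (2·4 − 5·5, 2·5 + 5·4) = (8 − 25, 10 + 20) = (-17, 30); dropping signs (only squares matter) gives (17, 30); check 17² + 30² = 289 + 900 = 1189 ✓.
  Scale by k = 4: (4·17, 4·30) = (68, 120).
Step 4: Order so x ≤ y and verify: 68² + 120² = 4624 + 14400 = 19024 = n. ✓

n = 19024 = 68² + 120² (one valid representation with x ≤ y).


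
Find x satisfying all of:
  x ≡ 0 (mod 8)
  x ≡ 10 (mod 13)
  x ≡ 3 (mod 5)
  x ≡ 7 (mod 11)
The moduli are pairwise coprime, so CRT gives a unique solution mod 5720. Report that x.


Product of moduli M = 8 · 13 · 5 · 11 = 5720.
Merge one congruence at a time:
  Start: x ≡ 0 (mod 8).
  Combine with x ≡ 10 (mod 13); new modulus lcm = 104.
    Write x = 0 + 8·t and substitute into x ≡ 10 (mod 13): 8·t ≡ 10 − 0 = 10 (mod 13).
    The inverse of 8 mod 13 is 5 (since 8·5 = 40 = 3·13 + 1), so t ≡ 5·10 = 50 ≡ 11 (mod 13).
    Then x = 0 + 8·11 = 88, valid modulo lcm(8, 13) = 104: x ≡ 88 (mod 104).
  Combine with x ≡ 3 (mod 5); new modulus lcm = 520.
    Write x = 88 + 104·t and substitute into x ≡ 3 (mod 5): 104·t ≡ 3 − 88 = -85 (mod 5).
    Reduce coefficients mod 5: 4·t ≡ 0 (mod 5).
    The inverse of 4 mod 5 is 4 (since 4·4 = 16 = 3·5 + 1), so t ≡ 4·0 = 0 ≡ 0 (mod 5).
    Then x = 88 + 104·0 = 88, valid modulo lcm(104, 5) = 520: x ≡ 88 (mod 520).
  Combine with x ≡ 7 (mod 11); new modulus lcm = 5720.
    Write x = 88 + 520·t and substitute into x ≡ 7 (mod 11): 520·t ≡ 7 − 88 = -81 (mod 11).
    Reduce coefficients mod 11: 3·t ≡ 7 (mod 11).
    The inverse of 3 mod 11 is 4 (since 3·4 = 12 = 1·11 + 1), so t ≡ 4·7 = 28 ≡ 6 (mod 11).
    Then x = 88 + 520·6 = 3208, valid modulo lcm(520, 11) = 5720: x ≡ 3208 (mod 5720).
Verify against each original: 3208 mod 8 = 0, 3208 mod 13 = 10, 3208 mod 5 = 3, 3208 mod 11 = 7.

x ≡ 3208 (mod 5720).


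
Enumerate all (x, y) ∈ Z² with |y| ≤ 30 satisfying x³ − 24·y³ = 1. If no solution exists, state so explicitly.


The equation is x³ - 24y³ = 1. For fixed y, x³ = 24·y³ + 1, so a solution requires the RHS to be a perfect cube.
Strategy: iterate y from -30 to 30, compute RHS = 24·y³ + 1, and check whether it is a (positive or negative) perfect cube.
Check small values of y:
  y = 0: RHS = 1 = (1)³ ⇒ x = 1 works.
  y = 1: RHS = 25 is not a perfect cube.
  y = -1: RHS = -23 is not a perfect cube.
  y = 2: RHS = 193 is not a perfect cube.
  y = -2: RHS = -191 is not a perfect cube.
  y = 3: RHS = 649 is not a perfect cube.
  y = -3: RHS = -647 is not a perfect cube.
Continuing the search up to |y| = 30 finds no further solutions beyond those listed.
Collected solutions: (1, 0).

Solutions (with |y| ≤ 30): (1, 0).


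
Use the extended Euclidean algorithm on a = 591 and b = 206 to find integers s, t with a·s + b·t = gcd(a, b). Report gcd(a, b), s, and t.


Euclidean algorithm on (591, 206) — divide until remainder is 0:
  591 = 2 · 206 + 179
  206 = 1 · 179 + 27
  179 = 6 · 27 + 17
  27 = 1 · 17 + 10
  17 = 1 · 10 + 7
  10 = 1 · 7 + 3
  7 = 2 · 3 + 1
  3 = 3 · 1 + 0
gcd(591, 206) = 1.
Track Bezout coefficients alongside the remainders: start with r₀ = 591 = a·1 + b·0 (s = 1, t = 0) and r₁ = 206 = a·0 + b·1 (s = 0, t = 1); each new remainder r_{k+1} = r_{k-1} − q_k·r_k inherits s_{k+1} = s_{k-1} − q_k·s_k, t_{k+1} = t_{k-1} − q_k·t_k, so r_k = a·s_k + b·t_k at every step:
  q = 2: r = 179, s = 1 − 2·0 = 1, t = 0 − 2·1 = -2  (check: 591·1 + 206·(-2) = 179)
  q = 1: r = 27, s = 0 − 1·1 = -1, t = 1 − 1·(-2) = 3  (check: 591·(-1) + 206·3 = 27)
  q = 6: r = 17, s = 1 − 6·(-1) = 7, t = -2 − 6·3 = -20  (check: 591·7 + 206·(-20) = 17)
  q = 1: r = 10, s = -1 − 1·7 = -8, t = 3 − 1·(-20) = 23  (check: 591·(-8) + 206·23 = 10)
  q = 1: r = 7, s = 7 − 1·(-8) = 15, t = -20 − 1·23 = -43  (check: 591·15 + 206·(-43) = 7)
  q = 1: r = 3, s = -8 − 1·15 = -23, t = 23 − 1·(-43) = 66  (check: 591·(-23) + 206·66 = 3)
  q = 2: r = 1, s = 15 − 2·(-23) = 61, t = -43 − 2·66 = -175  (check: 591·61 + 206·(-175) = 1)
The row with r = 1 (the gcd) gives the Bezout coefficients s = 61, t = -175.
Result: 591 · (61) + 206 · (-175) = 1.

gcd(591, 206) = 1; s = 61, t = -175 (check: 591·61 + 206·(-175) = 1).


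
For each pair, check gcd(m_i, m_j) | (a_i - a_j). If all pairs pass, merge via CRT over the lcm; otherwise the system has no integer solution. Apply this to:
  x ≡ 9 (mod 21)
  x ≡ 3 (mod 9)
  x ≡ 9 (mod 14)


Moduli 21, 9, 14 are not pairwise coprime, so CRT works modulo lcm(m_i) when all pairwise compatibility conditions hold.
Pairwise compatibility: gcd(m_i, m_j) must divide a_i - a_j for every pair.
Merge one congruence at a time:
  Start: x ≡ 9 (mod 21).
  Combine with x ≡ 3 (mod 9): gcd(21, 9) = 3; 3 - 9 = -6, which IS divisible by 3, so compatible.
    Write x = 9 + 21·t and substitute into x ≡ 3 (mod 9): 21·t ≡ 3 − 9 = -6 (mod 9).
    Divide the congruence (and modulus) by g = 3: 7·t ≡ -2 (mod 3).
    Reduce coefficients mod 3: 1·t ≡ 1 (mod 3).
    So t ≡ 1 (mod 3).
    Then x = 9 + 21·1 = 30, valid modulo lcm(21, 9) = 63: x ≡ 30 (mod 63).
  Combine with x ≡ 9 (mod 14): gcd(63, 14) = 7; 9 - 30 = -21, which IS divisible by 7, so compatible.
    Write x = 30 + 63·t and substitute into x ≡ 9 (mod 14): 63·t ≡ 9 − 30 = -21 (mod 14).
    Divide the congruence (and modulus) by g = 7: 9·t ≡ -3 (mod 2).
    Reduce coefficients mod 2: 1·t ≡ 1 (mod 2).
    So t ≡ 1 (mod 2).
    Then x = 30 + 63·1 = 93, valid modulo lcm(63, 14) = 126: x ≡ 93 (mod 126).
Verify: 93 mod 21 = 9, 93 mod 9 = 3, 93 mod 14 = 9.

x ≡ 93 (mod 126).


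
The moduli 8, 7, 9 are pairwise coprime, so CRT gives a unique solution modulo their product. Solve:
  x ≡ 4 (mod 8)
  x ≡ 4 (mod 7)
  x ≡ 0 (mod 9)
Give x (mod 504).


Moduli 8, 7, 9 are pairwise coprime; by CRT there is a unique solution modulo M = 8 · 7 · 9 = 504.
Solve pairwise, accumulating the modulus:
  Start with x ≡ 4 (mod 8).
  Combine with x ≡ 4 (mod 7): since gcd(8, 7) = 1, we get a unique residue mod 56.
    Write x = 4 + 8·t and substitute into x ≡ 4 (mod 7): 8·t ≡ 4 − 4 = 0 (mod 7).
    Reduce coefficients mod 7: 1·t ≡ 0 (mod 7).
    So t ≡ 0 (mod 7).
    Then x = 4 + 8·0 = 4, valid modulo lcm(8, 7) = 56: x ≡ 4 (mod 56).
  Combine with x ≡ 0 (mod 9): since gcd(56, 9) = 1, we get a unique residue mod 504.
    Write x = 4 + 56·t and substitute into x ≡ 0 (mod 9): 56·t ≡ 0 − 4 = -4 (mod 9).
    Reduce coefficients mod 9: 2·t ≡ 5 (mod 9).
    The inverse of 2 mod 9 is 5 (since 2·5 = 10 = 1·9 + 1), so t ≡ 5·5 = 25 ≡ 7 (mod 9).
    Then x = 4 + 56·7 = 396, valid modulo lcm(56, 9) = 504: x ≡ 396 (mod 504).
Verify: 396 mod 8 = 4 ✓, 396 mod 7 = 4 ✓, 396 mod 9 = 0 ✓.

x ≡ 396 (mod 504).


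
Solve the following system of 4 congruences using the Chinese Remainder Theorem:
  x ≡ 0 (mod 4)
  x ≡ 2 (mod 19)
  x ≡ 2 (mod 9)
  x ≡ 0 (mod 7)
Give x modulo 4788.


Product of moduli M = 4 · 19 · 9 · 7 = 4788.
Merge one congruence at a time:
  Start: x ≡ 0 (mod 4).
  Combine with x ≡ 2 (mod 19); new modulus lcm = 76.
    Write x = 0 + 4·t and substitute into x ≡ 2 (mod 19): 4·t ≡ 2 − 0 = 2 (mod 19).
    The inverse of 4 mod 19 is 5 (since 4·5 = 20 = 1·19 + 1), so t ≡ 5·2 = 10 ≡ 10 (mod 19).
    Then x = 0 + 4·10 = 40, valid modulo lcm(4, 19) = 76: x ≡ 40 (mod 76).
  Combine with x ≡ 2 (mod 9); new modulus lcm = 684.
    Write x = 40 + 76·t and substitute into x ≡ 2 (mod 9): 76·t ≡ 2 − 40 = -38 (mod 9).
    Reduce coefficients mod 9: 4·t ≡ 7 (mod 9).
    The inverse of 4 mod 9 is 7 (since 4·7 = 28 = 3·9 + 1), so t ≡ 7·7 = 49 ≡ 4 (mod 9).
    Then x = 40 + 76·4 = 344, valid modulo lcm(76, 9) = 684: x ≡ 344 (mod 684).
  Combine with x ≡ 0 (mod 7); new modulus lcm = 4788.
    Write x = 344 + 684·t and substitute into x ≡ 0 (mod 7): 684·t ≡ 0 − 344 = -344 (mod 7).
    Reduce coefficients mod 7: 5·t ≡ 6 (mod 7).
    The inverse of 5 mod 7 is 3 (since 5·3 = 15 = 2·7 + 1), so t ≡ 3·6 = 18 ≡ 4 (mod 7).
    Then x = 344 + 684·4 = 3080, valid modulo lcm(684, 7) = 4788: x ≡ 3080 (mod 4788).
Verify against each original: 3080 mod 4 = 0, 3080 mod 19 = 2, 3080 mod 9 = 2, 3080 mod 7 = 0.

x ≡ 3080 (mod 4788).


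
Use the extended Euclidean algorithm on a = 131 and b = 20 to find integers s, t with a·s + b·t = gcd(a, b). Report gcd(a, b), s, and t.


Euclidean algorithm on (131, 20) — divide until remainder is 0:
  131 = 6 · 20 + 11
  20 = 1 · 11 + 9
  11 = 1 · 9 + 2
  9 = 4 · 2 + 1
  2 = 2 · 1 + 0
gcd(131, 20) = 1.
Track Bezout coefficients alongside the remainders: start with r₀ = 131 = a·1 + b·0 (s = 1, t = 0) and r₁ = 20 = a·0 + b·1 (s = 0, t = 1); each new remainder r_{k+1} = r_{k-1} − q_k·r_k inherits s_{k+1} = s_{k-1} − q_k·s_k, t_{k+1} = t_{k-1} − q_k·t_k, so r_k = a·s_k + b·t_k at every step:
  q = 6: r = 11, s = 1 − 6·0 = 1, t = 0 − 6·1 = -6  (check: 131·1 + 20·(-6) = 11)
  q = 1: r = 9, s = 0 − 1·1 = -1, t = 1 − 1·(-6) = 7  (check: 131·(-1) + 20·7 = 9)
  q = 1: r = 2, s = 1 − 1·(-1) = 2, t = -6 − 1·7 = -13  (check: 131·2 + 20·(-13) = 2)
  q = 4: r = 1, s = -1 − 4·2 = -9, t = 7 − 4·(-13) = 59  (check: 131·(-9) + 20·59 = 1)
The row with r = 1 (the gcd) gives the Bezout coefficients s = -9, t = 59.
Result: 131 · (-9) + 20 · (59) = 1.

gcd(131, 20) = 1; s = -9, t = 59 (check: 131·(-9) + 20·59 = 1).


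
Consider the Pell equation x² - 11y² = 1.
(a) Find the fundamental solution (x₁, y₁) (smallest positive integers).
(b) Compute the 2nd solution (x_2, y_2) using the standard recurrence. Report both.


Step 1: Find the fundamental solution (x₁, y₁) of x² - 11y² = 1.
  Expand √11 as a continued fraction. a₀ = ⌊√11⌋ = 3; iterate m_{k+1} = d_k·a_k − m_k, d_{k+1} = (11 − m_{k+1}²)/d_k, a_{k+1} = ⌊(a₀ + m_{k+1})/d_{k+1}⌋ (starting m₀ = 0, d₀ = 1), with convergents p_k = a_k·p_{k-1} + p_{k-2}, q_k = a_k·q_{k-1} + q_{k-2} (p₋₁ = 1, q₋₁ = 0):
  k = 0: a₀ = 3; p₀/q₀ = 3/1; p₀² − 11·q₀² = 9 − 11 = -2.
  k = 1: m = 3, d = 2, a = ⌊(3 + 3)/2⌋ = 3; p/q = (3·3 + 1)/(3·1 + 0) = 10/3; p² − 11·q² = 100 − 99 = 1.
  The first convergent with p² − 11·q² = 1 gives the fundamental solution (x₁, y₁) = (10, 3).
Step 2: Apply the recurrence (x_{n+1}, y_{n+1}) = (x₁x_n + 11y₁y_n, x₁y_n + y₁x_n) repeatedly.
  From (x_1, y_1) = (10, 3): x_2 = 10·10 + 11·3·3 = 199; y_2 = 10·3 + 3·10 = 60.
Step 3: Verify x_2² - 11·y_2² = 39601 - 39600 = 1 (should be 1). ✓

(x_1, y_1) = (10, 3); (x_2, y_2) = (199, 60).


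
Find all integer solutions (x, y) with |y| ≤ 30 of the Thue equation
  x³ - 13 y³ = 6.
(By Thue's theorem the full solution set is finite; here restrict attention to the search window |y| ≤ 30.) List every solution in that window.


The equation is x³ - 13y³ = 6. For fixed y, x³ = 13·y³ + 6, so a solution requires the RHS to be a perfect cube.
Strategy: iterate y from -30 to 30, compute RHS = 13·y³ + 6, and check whether it is a (positive or negative) perfect cube.
Check small values of y:
  y = 0: RHS = 6 is not a perfect cube.
  y = 1: RHS = 19 is not a perfect cube.
  y = -1: RHS = -7 is not a perfect cube.
  y = 2: RHS = 110 is not a perfect cube.
  y = -2: RHS = -98 is not a perfect cube.
  y = 3: RHS = 357 is not a perfect cube.
  y = -3: RHS = -345 is not a perfect cube.
Continuing the search up to |y| = 30 finds no solutions either.
No (x, y) in the scanned range satisfies the equation.

No integer solutions with |y| ≤ 30.


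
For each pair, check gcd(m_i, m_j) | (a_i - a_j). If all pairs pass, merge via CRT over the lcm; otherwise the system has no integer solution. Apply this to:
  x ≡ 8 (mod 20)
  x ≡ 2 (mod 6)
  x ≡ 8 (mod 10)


Moduli 20, 6, 10 are not pairwise coprime, so CRT works modulo lcm(m_i) when all pairwise compatibility conditions hold.
Pairwise compatibility: gcd(m_i, m_j) must divide a_i - a_j for every pair.
Merge one congruence at a time:
  Start: x ≡ 8 (mod 20).
  Combine with x ≡ 2 (mod 6): gcd(20, 6) = 2; 2 - 8 = -6, which IS divisible by 2, so compatible.
    Write x = 8 + 20·t and substitute into x ≡ 2 (mod 6): 20·t ≡ 2 − 8 = -6 (mod 6).
    Divide the congruence (and modulus) by g = 2: 10·t ≡ -3 (mod 3).
    Reduce coefficients mod 3: 1·t ≡ 0 (mod 3).
    So t ≡ 0 (mod 3).
    Then x = 8 + 20·0 = 8, valid modulo lcm(20, 6) = 60: x ≡ 8 (mod 60).
  Combine with x ≡ 8 (mod 10): gcd(60, 10) = 10; 8 - 8 = 0, which IS divisible by 10, so compatible.
    Write x = 8 + 60·t and substitute into x ≡ 8 (mod 10): 60·t ≡ 8 − 8 = 0 (mod 10).
    Divide the congruence (and modulus) by g = 10: 6·t ≡ 0 (mod 1).
    Modulo 1 every t works; take t = 0.
    Then x = 8 + 60·0 = 8, valid modulo lcm(60, 10) = 60: x ≡ 8 (mod 60).
Verify: 8 mod 20 = 8, 8 mod 6 = 2, 8 mod 10 = 8.

x ≡ 8 (mod 60).


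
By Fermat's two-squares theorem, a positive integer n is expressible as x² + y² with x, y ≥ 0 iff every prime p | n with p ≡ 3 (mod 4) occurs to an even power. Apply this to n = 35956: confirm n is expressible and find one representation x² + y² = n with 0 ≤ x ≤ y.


Step 1: Factor n = 35956 = 2^2 · 89 · 101.
Step 2: Check the mod-4 condition on each prime factor: 2 = 2 (special); 89 ≡ 1 (mod 4), exponent 1; 101 ≡ 1 (mod 4), exponent 1.
All primes ≡ 3 (mod 4) appear to even exponent (or don't appear), so by the two-squares theorem n IS expressible as a sum of two squares.
Step 3: Build a representation. Group n = k² · m with k = 2 and m = 89 · 101 = 8989 (a product of primes ≡ 1 (mod 4)); a representation of m scales to one of n via (k·x)² + (k·y)² = k²(x² + y²). Each prime p ≡ 1 (mod 4) is itself a sum of two squares; find a² by testing p − a² for a perfect square:
  89: 89 − 1² = 88, 89 − 2² = 85, 89 − 3² = 80, 89 − 4² = 73, 89 − 5² = 64 = 8² ⇒ 89 = 5² + 8².
  101: 101 − 1² = 100 = 10² ⇒ 101 = 1² + 10².
  Combine using the Brahmagupta–Fibonacci identity (a² + b²)(c² + d²) = (ac − bd)² + (ad + bc)² = (ac + bd)² + (ad − bc)²:
  89 · 101 = 8989: from (5² + 8²)(1² + 10²), take (5·1 − 8·10, 5·10 + 8·1) = (5 − 80, 50 + 8) = (-75, 58); dropping signs (only squares matter) gives (75, 58); check 75² + 58² = 5625 + 3364 = 8989 ✓.
  Scale by k = 2: (2·75, 2·58) = (150, 116).
Step 4: Order so x ≤ y and verify: 116² + 150² = 13456 + 22500 = 35956 = n. ✓

n = 35956 = 116² + 150² (one valid representation with x ≤ y).


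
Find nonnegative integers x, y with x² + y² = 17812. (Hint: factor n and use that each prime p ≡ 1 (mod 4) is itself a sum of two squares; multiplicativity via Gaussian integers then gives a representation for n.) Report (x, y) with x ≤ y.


Step 1: Factor n = 17812 = 2^2 · 61 · 73.
Step 2: Check the mod-4 condition on each prime factor: 2 = 2 (special); 61 ≡ 1 (mod 4), exponent 1; 73 ≡ 1 (mod 4), exponent 1.
All primes ≡ 3 (mod 4) appear to even exponent (or don't appear), so by the two-squares theorem n IS expressible as a sum of two squares.
Step 3: Build a representation. Group n = k² · m with k = 2 and m = 61 · 73 = 4453 (a product of primes ≡ 1 (mod 4)); a representation of m scales to one of n via (k·x)² + (k·y)² = k²(x² + y²). Each prime p ≡ 1 (mod 4) is itself a sum of two squares; find a² by testing p − a² for a perfect square:
  61: 61 − 1² = 60, 61 − 2² = 57, 61 − 3² = 52, 61 − 4² = 45, 61 − 5² = 36 = 6² ⇒ 61 = 5² + 6².
  73: 73 − 1² = 72, 73 − 2² = 69, 73 − 3² = 64 = 8² ⇒ 73 = 3² + 8².
  Combine using the Brahmagupta–Fibonacci identity (a² + b²)(c² + d²) = (ac − bd)² + (ad + bc)² = (ac + bd)² + (ad − bc)²:
  61 · 73 = 4453: from (5² + 6²)(3² + 8²), take (5·3 − 6·8, 5·8 + 6·3) = (15 − 48, 40 + 18) = (-33, 58); dropping signs (only squares matter) gives (33, 58); check 33² + 58² = 1089 + 3364 = 4453 ✓.
  Scale by k = 2: (2·33, 2·58) = (66, 116).
Step 4: Order so x ≤ y and verify: 66² + 116² = 4356 + 13456 = 17812 = n. ✓

n = 17812 = 66² + 116² (one valid representation with x ≤ y).


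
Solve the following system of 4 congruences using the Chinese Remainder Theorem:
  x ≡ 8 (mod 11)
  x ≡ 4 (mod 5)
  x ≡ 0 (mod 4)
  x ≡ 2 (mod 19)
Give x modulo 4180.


Product of moduli M = 11 · 5 · 4 · 19 = 4180.
Merge one congruence at a time:
  Start: x ≡ 8 (mod 11).
  Combine with x ≡ 4 (mod 5); new modulus lcm = 55.
    Write x = 8 + 11·t and substitute into x ≡ 4 (mod 5): 11·t ≡ 4 − 8 = -4 (mod 5).
    Reduce coefficients mod 5: 1·t ≡ 1 (mod 5).
    So t ≡ 1 (mod 5).
    Then x = 8 + 11·1 = 19, valid modulo lcm(11, 5) = 55: x ≡ 19 (mod 55).
  Combine with x ≡ 0 (mod 4); new modulus lcm = 220.
    Write x = 19 + 55·t and substitute into x ≡ 0 (mod 4): 55·t ≡ 0 − 19 = -19 (mod 4).
    Reduce coefficients mod 4: 3·t ≡ 1 (mod 4).
    The inverse of 3 mod 4 is 3 (since 3·3 = 9 = 2·4 + 1), so t ≡ 3·1 = 3 ≡ 3 (mod 4).
    Then x = 19 + 55·3 = 184, valid modulo lcm(55, 4) = 220: x ≡ 184 (mod 220).
  Combine with x ≡ 2 (mod 19); new modulus lcm = 4180.
    Write x = 184 + 220·t and substitute into x ≡ 2 (mod 19): 220·t ≡ 2 − 184 = -182 (mod 19).
    Reduce coefficients mod 19: 11·t ≡ 8 (mod 19).
    The inverse of 11 mod 19 is 7 (since 11·7 = 77 = 4·19 + 1), so t ≡ 7·8 = 56 ≡ 18 (mod 19).
    Then x = 184 + 220·18 = 4144, valid modulo lcm(220, 19) = 4180: x ≡ 4144 (mod 4180).
Verify against each original: 4144 mod 11 = 8, 4144 mod 5 = 4, 4144 mod 4 = 0, 4144 mod 19 = 2.

x ≡ 4144 (mod 4180).


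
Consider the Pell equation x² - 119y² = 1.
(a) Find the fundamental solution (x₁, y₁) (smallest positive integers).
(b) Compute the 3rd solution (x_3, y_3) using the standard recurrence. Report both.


Step 1: Find the fundamental solution (x₁, y₁) of x² - 119y² = 1.
  Expand √119 as a continued fraction. a₀ = ⌊√119⌋ = 10; iterate m_{k+1} = d_k·a_k − m_k, d_{k+1} = (119 − m_{k+1}²)/d_k, a_{k+1} = ⌊(a₀ + m_{k+1})/d_{k+1}⌋ (starting m₀ = 0, d₀ = 1), with convergents p_k = a_k·p_{k-1} + p_{k-2}, q_k = a_k·q_{k-1} + q_{k-2} (p₋₁ = 1, q₋₁ = 0):
  k = 0: a₀ = 10; p₀/q₀ = 10/1; p₀² − 119·q₀² = 100 − 119 = -19.
  k = 1: m = 10, d = 19, a = ⌊(10 + 10)/19⌋ = 1; p/q = (1·10 + 1)/(1·1 + 0) = 11/1; p² − 119·q² = 121 − 119 = 2.
  k = 2: m = 9, d = 2, a = ⌊(10 + 9)/2⌋ = 9; p/q = (9·11 + 10)/(9·1 + 1) = 109/10; p² − 119·q² = 11881 − 11900 = -19.
  k = 3: m = 9, d = 19, a = ⌊(10 + 9)/19⌋ = 1; p/q = (1·109 + 11)/(1·10 + 1) = 120/11; p² − 119·q² = 14400 − 14399 = 1.
  The first convergent with p² − 119·q² = 1 gives the fundamental solution (x₁, y₁) = (120, 11).
Step 2: Apply the recurrence (x_{n+1}, y_{n+1}) = (x₁x_n + 119y₁y_n, x₁y_n + y₁x_n) repeatedly.
  From (x_1, y_1) = (120, 11): x_2 = 120·120 + 119·11·11 = 28799; y_2 = 120·11 + 11·120 = 2640.
  From (x_2, y_2) = (28799, 2640): x_3 = 120·28799 + 119·11·2640 = 6911640; y_3 = 120·2640 + 11·28799 = 633589.
Step 3: Verify x_3² - 119·y_3² = 47770767489600 - 47770767489599 = 1 (should be 1). ✓

(x_1, y_1) = (120, 11); (x_3, y_3) = (6911640, 633589).


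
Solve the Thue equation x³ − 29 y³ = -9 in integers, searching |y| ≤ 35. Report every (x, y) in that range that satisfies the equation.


The equation is x³ - 29y³ = -9. For fixed y, x³ = 29·y³ − 9, so a solution requires the RHS to be a perfect cube.
Strategy: iterate y from -35 to 35, compute RHS = 29·y³ − 9, and check whether it is a (positive or negative) perfect cube.
Check small values of y:
  y = 0: RHS = -9 is not a perfect cube.
  y = 1: RHS = 20 is not a perfect cube.
  y = -1: RHS = -38 is not a perfect cube.
  y = 2: RHS = 223 is not a perfect cube.
  y = -2: RHS = -241 is not a perfect cube.
  y = 3: RHS = 774 is not a perfect cube.
  y = -3: RHS = -792 is not a perfect cube.
Continuing the search up to |y| = 35 finds no solutions either.
No (x, y) in the scanned range satisfies the equation.

No integer solutions with |y| ≤ 35.


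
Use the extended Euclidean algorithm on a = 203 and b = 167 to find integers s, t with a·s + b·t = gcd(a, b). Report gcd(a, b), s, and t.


Euclidean algorithm on (203, 167) — divide until remainder is 0:
  203 = 1 · 167 + 36
  167 = 4 · 36 + 23
  36 = 1 · 23 + 13
  23 = 1 · 13 + 10
  13 = 1 · 10 + 3
  10 = 3 · 3 + 1
  3 = 3 · 1 + 0
gcd(203, 167) = 1.
Track Bezout coefficients alongside the remainders: start with r₀ = 203 = a·1 + b·0 (s = 1, t = 0) and r₁ = 167 = a·0 + b·1 (s = 0, t = 1); each new remainder r_{k+1} = r_{k-1} − q_k·r_k inherits s_{k+1} = s_{k-1} − q_k·s_k, t_{k+1} = t_{k-1} − q_k·t_k, so r_k = a·s_k + b·t_k at every step:
  q = 1: r = 36, s = 1 − 1·0 = 1, t = 0 − 1·1 = -1  (check: 203·1 + 167·(-1) = 36)
  q = 4: r = 23, s = 0 − 4·1 = -4, t = 1 − 4·(-1) = 5  (check: 203·(-4) + 167·5 = 23)
  q = 1: r = 13, s = 1 − 1·(-4) = 5, t = -1 − 1·5 = -6  (check: 203·5 + 167·(-6) = 13)
  q = 1: r = 10, s = -4 − 1·5 = -9, t = 5 − 1·(-6) = 11  (check: 203·(-9) + 167·11 = 10)
  q = 1: r = 3, s = 5 − 1·(-9) = 14, t = -6 − 1·11 = -17  (check: 203·14 + 167·(-17) = 3)
  q = 3: r = 1, s = -9 − 3·14 = -51, t = 11 − 3·(-17) = 62  (check: 203·(-51) + 167·62 = 1)
The row with r = 1 (the gcd) gives the Bezout coefficients s = -51, t = 62.
Result: 203 · (-51) + 167 · (62) = 1.

gcd(203, 167) = 1; s = -51, t = 62 (check: 203·(-51) + 167·62 = 1).


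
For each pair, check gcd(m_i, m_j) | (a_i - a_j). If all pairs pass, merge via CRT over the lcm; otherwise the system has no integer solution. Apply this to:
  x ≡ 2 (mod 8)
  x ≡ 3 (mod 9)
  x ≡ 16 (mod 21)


Moduli 8, 9, 21 are not pairwise coprime, so CRT works modulo lcm(m_i) when all pairwise compatibility conditions hold.
Pairwise compatibility: gcd(m_i, m_j) must divide a_i - a_j for every pair.
Merge one congruence at a time:
  Start: x ≡ 2 (mod 8).
  Combine with x ≡ 3 (mod 9): gcd(8, 9) = 1; 3 - 2 = 1, which IS divisible by 1, so compatible.
    Write x = 2 + 8·t and substitute into x ≡ 3 (mod 9): 8·t ≡ 3 − 2 = 1 (mod 9).
    The inverse of 8 mod 9 is 8 (since 8·8 = 64 = 7·9 + 1), so t ≡ 8·1 = 8 ≡ 8 (mod 9).
    Then x = 2 + 8·8 = 66, valid modulo lcm(8, 9) = 72: x ≡ 66 (mod 72).
  Combine with x ≡ 16 (mod 21): gcd(72, 21) = 3, and 16 - 66 = -50 is NOT divisible by 3.
    ⇒ system is inconsistent (no integer solution).

No solution (the system is inconsistent).


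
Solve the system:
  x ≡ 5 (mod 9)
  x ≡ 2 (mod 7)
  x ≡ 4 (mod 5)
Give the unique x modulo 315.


Moduli 9, 7, 5 are pairwise coprime; by CRT there is a unique solution modulo M = 9 · 7 · 5 = 315.
Solve pairwise, accumulating the modulus:
  Start with x ≡ 5 (mod 9).
  Combine with x ≡ 2 (mod 7): since gcd(9, 7) = 1, we get a unique residue mod 63.
    Write x = 5 + 9·t and substitute into x ≡ 2 (mod 7): 9·t ≡ 2 − 5 = -3 (mod 7).
    Reduce coefficients mod 7: 2·t ≡ 4 (mod 7).
    The inverse of 2 mod 7 is 4 (since 2·4 = 8 = 1·7 + 1), so t ≡ 4·4 = 16 ≡ 2 (mod 7).
    Then x = 5 + 9·2 = 23, valid modulo lcm(9, 7) = 63: x ≡ 23 (mod 63).
  Combine with x ≡ 4 (mod 5): since gcd(63, 5) = 1, we get a unique residue mod 315.
    Write x = 23 + 63·t and substitute into x ≡ 4 (mod 5): 63·t ≡ 4 − 23 = -19 (mod 5).
    Reduce coefficients mod 5: 3·t ≡ 1 (mod 5).
    The inverse of 3 mod 5 is 2 (since 3·2 = 6 = 1·5 + 1), so t ≡ 2·1 = 2 ≡ 2 (mod 5).
    Then x = 23 + 63·2 = 149, valid modulo lcm(63, 5) = 315: x ≡ 149 (mod 315).
Verify: 149 mod 9 = 5 ✓, 149 mod 7 = 2 ✓, 149 mod 5 = 4 ✓.

x ≡ 149 (mod 315).


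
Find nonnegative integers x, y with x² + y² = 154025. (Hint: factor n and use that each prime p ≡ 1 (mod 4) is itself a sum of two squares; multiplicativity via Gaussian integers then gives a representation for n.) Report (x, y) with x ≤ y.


Step 1: Factor n = 154025 = 5^2 · 61 · 101.
Step 2: Check the mod-4 condition on each prime factor: 5 ≡ 1 (mod 4), exponent 2; 61 ≡ 1 (mod 4), exponent 1; 101 ≡ 1 (mod 4), exponent 1.
All primes ≡ 3 (mod 4) appear to even exponent (or don't appear), so by the two-squares theorem n IS expressible as a sum of two squares.
Step 3: Build a representation. Group n = k² · m with k = 5 and m = 61 · 101 = 6161 (a product of primes ≡ 1 (mod 4)); a representation of m scales to one of n via (k·x)² + (k·y)² = k²(x² + y²). Each prime p ≡ 1 (mod 4) is itself a sum of two squares; find a² by testing p − a² for a perfect square:
  61: 61 − 1² = 60, 61 − 2² = 57, 61 − 3² = 52, 61 − 4² = 45, 61 − 5² = 36 = 6² ⇒ 61 = 5² + 6².
  101: 101 − 1² = 100 = 10² ⇒ 101 = 1² + 10².
  Combine using the Brahmagupta–Fibonacci identity (a² + b²)(c² + d²) = (ac − bd)² + (ad + bc)² = (ac + bd)² + (ad − bc)²:
  61 · 101 = 6161: from (5² + 6²)(1² + 10²), take (5·1 − 6·10, 5·10 + 6·1) = (5 − 60, 50 + 6) = (-55, 56); dropping signs (only squares matter) gives (55, 56); check 55² + 56² = 3025 + 3136 = 6161 ✓.
  Scale by k = 5: (5·55, 5·56) = (275, 280).
Step 4: Order so x ≤ y and verify: 275² + 280² = 75625 + 78400 = 154025 = n. ✓

n = 154025 = 275² + 280² (one valid representation with x ≤ y).


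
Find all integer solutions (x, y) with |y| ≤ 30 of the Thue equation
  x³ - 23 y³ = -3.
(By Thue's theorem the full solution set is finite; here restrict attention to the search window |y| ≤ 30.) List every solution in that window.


The equation is x³ - 23y³ = -3. For fixed y, x³ = 23·y³ − 3, so a solution requires the RHS to be a perfect cube.
Strategy: iterate y from -30 to 30, compute RHS = 23·y³ − 3, and check whether it is a (positive or negative) perfect cube.
Check small values of y:
  y = 0: RHS = -3 is not a perfect cube.
  y = 1: RHS = 20 is not a perfect cube.
  y = -1: RHS = -26 is not a perfect cube.
  y = 2: RHS = 181 is not a perfect cube.
  y = -2: RHS = -187 is not a perfect cube.
  y = 3: RHS = 618 is not a perfect cube.
  y = -3: RHS = -624 is not a perfect cube.
Continuing the search up to |y| = 30 finds no solutions either.
No (x, y) in the scanned range satisfies the equation.

No integer solutions with |y| ≤ 30.


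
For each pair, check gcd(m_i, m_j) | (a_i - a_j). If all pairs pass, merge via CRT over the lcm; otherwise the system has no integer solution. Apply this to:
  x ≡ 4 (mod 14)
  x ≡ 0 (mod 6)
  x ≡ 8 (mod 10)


Moduli 14, 6, 10 are not pairwise coprime, so CRT works modulo lcm(m_i) when all pairwise compatibility conditions hold.
Pairwise compatibility: gcd(m_i, m_j) must divide a_i - a_j for every pair.
Merge one congruence at a time:
  Start: x ≡ 4 (mod 14).
  Combine with x ≡ 0 (mod 6): gcd(14, 6) = 2; 0 - 4 = -4, which IS divisible by 2, so compatible.
    Write x = 4 + 14·t and substitute into x ≡ 0 (mod 6): 14·t ≡ 0 − 4 = -4 (mod 6).
    Divide the congruence (and modulus) by g = 2: 7·t ≡ -2 (mod 3).
    Reduce coefficients mod 3: 1·t ≡ 1 (mod 3).
    So t ≡ 1 (mod 3).
    Then x = 4 + 14·1 = 18, valid modulo lcm(14, 6) = 42: x ≡ 18 (mod 42).
  Combine with x ≡ 8 (mod 10): gcd(42, 10) = 2; 8 - 18 = -10, which IS divisible by 2, so compatible.
    Write x = 18 + 42·t and substitute into x ≡ 8 (mod 10): 42·t ≡ 8 − 18 = -10 (mod 10).
    Divide the congruence (and modulus) by g = 2: 21·t ≡ -5 (mod 5).
    Reduce coefficients mod 5: 1·t ≡ 0 (mod 5).
    So t ≡ 0 (mod 5).
    Then x = 18 + 42·0 = 18, valid modulo lcm(42, 10) = 210: x ≡ 18 (mod 210).
Verify: 18 mod 14 = 4, 18 mod 6 = 0, 18 mod 10 = 8.

x ≡ 18 (mod 210).


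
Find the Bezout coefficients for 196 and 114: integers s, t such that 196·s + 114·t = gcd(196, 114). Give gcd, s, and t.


Euclidean algorithm on (196, 114) — divide until remainder is 0:
  196 = 1 · 114 + 82
  114 = 1 · 82 + 32
  82 = 2 · 32 + 18
  32 = 1 · 18 + 14
  18 = 1 · 14 + 4
  14 = 3 · 4 + 2
  4 = 2 · 2 + 0
gcd(196, 114) = 2.
Track Bezout coefficients alongside the remainders: start with r₀ = 196 = a·1 + b·0 (s = 1, t = 0) and r₁ = 114 = a·0 + b·1 (s = 0, t = 1); each new remainder r_{k+1} = r_{k-1} − q_k·r_k inherits s_{k+1} = s_{k-1} − q_k·s_k, t_{k+1} = t_{k-1} − q_k·t_k, so r_k = a·s_k + b·t_k at every step:
  q = 1: r = 82, s = 1 − 1·0 = 1, t = 0 − 1·1 = -1  (check: 196·1 + 114·(-1) = 82)
  q = 1: r = 32, s = 0 − 1·1 = -1, t = 1 − 1·(-1) = 2  (check: 196·(-1) + 114·2 = 32)
  q = 2: r = 18, s = 1 − 2·(-1) = 3, t = -1 − 2·2 = -5  (check: 196·3 + 114·(-5) = 18)
  q = 1: r = 14, s = -1 − 1·3 = -4, t = 2 − 1·(-5) = 7  (check: 196·(-4) + 114·7 = 14)
  q = 1: r = 4, s = 3 − 1·(-4) = 7, t = -5 − 1·7 = -12  (check: 196·7 + 114·(-12) = 4)
  q = 3: r = 2, s = -4 − 3·7 = -25, t = 7 − 3·(-12) = 43  (check: 196·(-25) + 114·43 = 2)
The row with r = 2 (the gcd) gives the Bezout coefficients s = -25, t = 43.
Result: 196 · (-25) + 114 · (43) = 2.

gcd(196, 114) = 2; s = -25, t = 43 (check: 196·(-25) + 114·43 = 2).


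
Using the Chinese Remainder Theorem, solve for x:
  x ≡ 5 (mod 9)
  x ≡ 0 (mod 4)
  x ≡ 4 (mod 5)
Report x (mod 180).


Moduli 9, 4, 5 are pairwise coprime; by CRT there is a unique solution modulo M = 9 · 4 · 5 = 180.
Solve pairwise, accumulating the modulus:
  Start with x ≡ 5 (mod 9).
  Combine with x ≡ 0 (mod 4): since gcd(9, 4) = 1, we get a unique residue mod 36.
    Write x = 5 + 9·t and substitute into x ≡ 0 (mod 4): 9·t ≡ 0 − 5 = -5 (mod 4).
    Reduce coefficients mod 4: 1·t ≡ 3 (mod 4).
    So t ≡ 3 (mod 4).
    Then x = 5 + 9·3 = 32, valid modulo lcm(9, 4) = 36: x ≡ 32 (mod 36).
  Combine with x ≡ 4 (mod 5): since gcd(36, 5) = 1, we get a unique residue mod 180.
    Write x = 32 + 36·t and substitute into x ≡ 4 (mod 5): 36·t ≡ 4 − 32 = -28 (mod 5).
    Reduce coefficients mod 5: 1·t ≡ 2 (mod 5).
    So t ≡ 2 (mod 5).
    Then x = 32 + 36·2 = 104, valid modulo lcm(36, 5) = 180: x ≡ 104 (mod 180).
Verify: 104 mod 9 = 5 ✓, 104 mod 4 = 0 ✓, 104 mod 5 = 4 ✓.

x ≡ 104 (mod 180).
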